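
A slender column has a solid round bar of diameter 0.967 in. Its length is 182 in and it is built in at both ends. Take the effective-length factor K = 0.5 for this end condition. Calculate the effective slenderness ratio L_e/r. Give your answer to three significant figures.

I = πd⁴/64 = π×0.967⁴/64 = 4.292×10^-2 in⁴
A = 0.7344 in²;  r_min = √(I/A) = √(4.292×10^-2/0.7344) = 0.2418 in
L_e = K·L = 0.5 × 182 = 91.00 in
λ = L_e / r_min = 91.000 / 0.2418 = 376

λ ≈ 376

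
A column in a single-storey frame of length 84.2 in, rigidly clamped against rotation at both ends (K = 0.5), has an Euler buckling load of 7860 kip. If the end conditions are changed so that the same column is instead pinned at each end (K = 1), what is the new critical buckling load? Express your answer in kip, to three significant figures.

P_cr ≈ 1960 kip

P_cr ∝ 1/K², so P_cr,new = P_cr,old × (K_old/K_new)² = 7860 × (0.5/1)²
= 7860 × 0.2500 = 1960 kip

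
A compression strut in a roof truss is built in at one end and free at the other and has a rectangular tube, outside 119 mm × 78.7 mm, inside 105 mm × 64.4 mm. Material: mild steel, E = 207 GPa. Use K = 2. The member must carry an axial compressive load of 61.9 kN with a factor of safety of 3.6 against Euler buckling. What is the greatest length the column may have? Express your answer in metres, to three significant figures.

L_max ≈ 2.39 m

Weak-axis I_min = (h_o·b_o³ − h_i·b_i³)/12 with b_o = 78.7, b_i = 64.40 mm (shorter outer/inner sides).
I_min = (119×78.7³ − 105.0×64.40³)/12 = 2.497×10^6 mm⁴
I = 2.497×10^-6 m⁴
Required critical load P_cr = n·P = 3.6 × 61.9 = 222.8 kN = 2.228×10^5 N
From P_cr = π²EI/(K·L)²:  L = (1/K)·√(π²EI/P_cr) = (1/2)·√(π²×2.07×10^11×2.497×10^-6/2.228×10^5)
L = 2.39 m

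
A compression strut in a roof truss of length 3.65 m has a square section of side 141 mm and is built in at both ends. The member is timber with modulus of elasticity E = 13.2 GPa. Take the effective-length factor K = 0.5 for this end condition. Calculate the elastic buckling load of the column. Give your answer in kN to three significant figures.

I = a⁴/12 = 141⁴/12 = 3.294×10^7 mm⁴
I = 3.294×10^7 mm⁴ = 3.294×10^-5 m⁴
Effective length L_e = K·L = 0.5 × 3.65 = 1.825 m
P_cr = π²EI / L_e² = π² × 13.2×10⁹ × 3.294×10^-5 / 1.825² = 1.288×10^6 N

P_cr ≈ 1290 kN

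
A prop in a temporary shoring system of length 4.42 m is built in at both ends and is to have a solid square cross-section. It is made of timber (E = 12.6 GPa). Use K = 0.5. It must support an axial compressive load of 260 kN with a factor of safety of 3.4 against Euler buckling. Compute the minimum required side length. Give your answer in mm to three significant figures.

Required P_cr = n·P = 3.4 × 260 = 884.0 kN
L_e = K·L = 0.5 × 4.42 = 2.210 m
Required I = P_cr·L_e²/(π²E) = 8.840×10^5 × 2.210² / (π² × 1.26×10^10) = 3.472×10^-5 m⁴
I_req = 3.472×10^7 mm⁴
Solid square: I = a⁴/12  ⇒  a = (12I)^(1/4) = (12×3.472×10^7)^(1/4) = 143 mm

a ≈ 143 mm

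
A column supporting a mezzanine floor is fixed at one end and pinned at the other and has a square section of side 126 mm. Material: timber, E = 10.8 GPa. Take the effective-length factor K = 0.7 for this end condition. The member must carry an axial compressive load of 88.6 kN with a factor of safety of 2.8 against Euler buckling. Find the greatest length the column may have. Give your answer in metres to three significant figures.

L_max ≈ 4.29 m

I = a⁴/12 = 126⁴/12 = 2.100×10^7 mm⁴
I = 2.100×10^-5 m⁴
Required critical load P_cr = n·P = 2.8 × 88.6 = 248.1 kN = 2.481×10^5 N
From P_cr = π²EI/(K·L)²:  L = (1/K)·√(π²EI/P_cr) = (1/0.7)·√(π²×1.08×10^10×2.100×10^-5/2.481×10^5)
L = 4.29 m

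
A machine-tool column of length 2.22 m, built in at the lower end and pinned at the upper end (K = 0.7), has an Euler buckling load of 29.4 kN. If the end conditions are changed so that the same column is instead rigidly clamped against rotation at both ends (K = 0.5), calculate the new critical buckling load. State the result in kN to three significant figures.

P_cr ≈ 57.6 kN

P_cr ∝ 1/K², so P_cr,new = P_cr,old × (K_old/K_new)² = 29.4 × (0.7/0.5)²
= 29.4 × 1.960 = 57.6 kN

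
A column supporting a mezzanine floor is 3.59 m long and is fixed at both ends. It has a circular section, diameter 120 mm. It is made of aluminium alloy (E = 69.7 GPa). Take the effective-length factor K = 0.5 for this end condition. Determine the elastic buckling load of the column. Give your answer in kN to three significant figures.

I = πd⁴/64 = π×120⁴/64 = 1.018×10^7 mm⁴
I = 1.018×10^7 mm⁴ = 1.018×10^-5 m⁴
Effective length L_e = K·L = 0.5 × 3.59 = 1.795 m
P_cr = π²EI / L_e² = π² × 69.7×10⁹ × 1.018×10^-5 / 1.795² = 2.173×10^6 N

P_cr ≈ 2170 kN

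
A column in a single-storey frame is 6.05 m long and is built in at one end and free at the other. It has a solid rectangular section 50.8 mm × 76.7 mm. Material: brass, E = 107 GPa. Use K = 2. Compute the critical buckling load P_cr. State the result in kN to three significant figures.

Buckling occurs about the weak axis: I_min = h·b³/12 with b = 50.8 mm (the shorter side).
I_min = 76.7×50.8³/12 = 8.379×10^5 mm⁴
I = 8.379×10^5 mm⁴ = 8.379×10^-7 m⁴
Effective length L_e = K·L = 2 × 6.05 = 12.10 m
P_cr = π²EI / L_e² = π² × 107×10⁹ × 8.379×10^-7 / 12.10² = 6.044×10^3 N

P_cr ≈ 6.04 kN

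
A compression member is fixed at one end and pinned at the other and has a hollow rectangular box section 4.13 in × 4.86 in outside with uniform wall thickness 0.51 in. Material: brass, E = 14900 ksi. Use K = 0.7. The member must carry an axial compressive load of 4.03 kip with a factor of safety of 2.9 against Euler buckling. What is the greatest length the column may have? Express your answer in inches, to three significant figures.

L_max ≈ 697 in

Inner dimensions: h_i = 4.86 − 2×0.51 = 3.840 in, b_i = 4.13 − 2×0.51 = 3.110 in
Weak-axis I_min = (h_o·b_o³ − h_i·b_i³)/12 with b_o = 4.13, b_i = 3.110 in (shorter outer/inner sides).
I_min = (4.86×4.13³ − 3.840×3.110³)/12 = 18.90 in⁴
Required critical load P_cr = n·P = 2.9 × 4.03 = 11.69 kip = 1.169×10^4 lb
From P_cr = π²EI/(K·L)²:  L = (1/K)·√(π²EI/P_cr) = (1/0.7)·√(π²×1.49×10^7×18.90/1.169×10^4)
L = 697 in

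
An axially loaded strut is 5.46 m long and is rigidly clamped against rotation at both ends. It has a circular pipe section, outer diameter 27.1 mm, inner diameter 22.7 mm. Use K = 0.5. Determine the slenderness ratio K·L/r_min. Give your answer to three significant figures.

d_o = 27.1 mm, d_i = 22.7 mm
I = π(d_o⁴ − d_i⁴)/64 = π(27.1⁴ − 22.70⁴)/64 = 1.344×10^4 mm⁴
A = 172.1 mm²;  r_min = √(I/A) = √(1.344×10^4/172.1) = 8.838 mm
L_e = K·L = 0.5 × 5.46 m = 2.730 m = 2730.0 mm
λ = L_e / r_min = 2730.0 / 8.838 = 309

λ ≈ 309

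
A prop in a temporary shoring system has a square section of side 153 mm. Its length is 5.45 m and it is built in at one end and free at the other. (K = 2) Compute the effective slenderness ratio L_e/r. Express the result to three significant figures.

λ ≈ 247

For a square r = a/√12 = 153/√12 = 44.17 mm
L_e = K·L = 2 × 5.45 m = 10.90 m = 10900 mm
λ = L_e / r_min = 10900 / 44.17 = 247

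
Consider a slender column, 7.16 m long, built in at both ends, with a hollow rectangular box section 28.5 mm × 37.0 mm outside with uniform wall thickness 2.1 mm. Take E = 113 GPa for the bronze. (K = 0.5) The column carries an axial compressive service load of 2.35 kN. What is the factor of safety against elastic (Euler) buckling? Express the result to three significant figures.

n ≈ 1.19

Inner dimensions: h_i = 37.0 − 2×2.1 = 32.80 mm, b_i = 28.5 − 2×2.1 = 24.30 mm
Weak-axis I_min = (h_o·b_o³ − h_i·b_i³)/12 with b_o = 28.5, b_i = 24.30 mm (shorter outer/inner sides).
I_min = (37.0×28.5³ − 32.80×24.30³)/12 = 3.216×10^4 mm⁴
I = 3.216×10^4 mm⁴ = 3.216×10^-8 m⁴
Effective length L_e = K·L = 0.5 × 7.16 = 3.580 m
P_cr = π²EI / L_e² = π² × 113×10⁹ × 3.216×10^-8 / 3.580² = 2.798×10^3 N
Factor of safety n = P_cr / P = 2.7982 / 2.35 = 1.19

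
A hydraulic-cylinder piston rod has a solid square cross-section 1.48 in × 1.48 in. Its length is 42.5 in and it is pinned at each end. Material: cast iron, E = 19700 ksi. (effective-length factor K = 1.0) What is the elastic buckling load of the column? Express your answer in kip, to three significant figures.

P_cr ≈ 43.0 kip

I = a⁴/12 = 1.48⁴/12 = 0.3998 in⁴
Effective length L_e = K·L = 1 × 42.5 = 42.50 in
P_cr = π²EI / L_e² = π² × 19700×10³ × 0.3998 / 42.50² = 4.304×10^4 lb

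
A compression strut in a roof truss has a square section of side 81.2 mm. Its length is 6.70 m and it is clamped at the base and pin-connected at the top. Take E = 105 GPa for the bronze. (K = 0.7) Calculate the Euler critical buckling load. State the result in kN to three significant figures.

P_cr ≈ 171 kN

I = a⁴/12 = 81.2⁴/12 = 3.623×10^6 mm⁴
I = 3.623×10^6 mm⁴ = 3.623×10^-6 m⁴
Effective length L_e = K·L = 0.7 × 6.70 = 4.690 m
P_cr = π²EI / L_e² = π² × 105×10⁹ × 3.623×10^-6 / 4.690² = 1.707×10^5 N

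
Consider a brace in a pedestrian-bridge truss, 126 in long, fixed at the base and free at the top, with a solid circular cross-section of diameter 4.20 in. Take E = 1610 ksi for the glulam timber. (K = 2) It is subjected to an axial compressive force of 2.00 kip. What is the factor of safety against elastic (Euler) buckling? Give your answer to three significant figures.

I = πd⁴/64 = π×4.20⁴/64 = 15.27 in⁴
Effective length L_e = K·L = 2 × 126 = 252.0 in
P_cr = π²EI / L_e² = π² × 1610×10³ × 15.27 / 252.0² = 3.822×10^3 lb
Factor of safety n = P_cr / P = 3.8220 / 2.00 = 1.91

n ≈ 1.91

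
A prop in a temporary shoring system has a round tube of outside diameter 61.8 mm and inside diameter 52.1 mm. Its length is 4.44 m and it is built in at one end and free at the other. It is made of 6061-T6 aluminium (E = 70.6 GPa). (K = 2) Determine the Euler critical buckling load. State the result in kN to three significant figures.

d_o = 61.8 mm, d_i = 52.1 mm
I = π(d_o⁴ − d_i⁴)/64 = π(61.8⁴ − 52.10⁴)/64 = 3.543×10^5 mm⁴
I = 3.543×10^5 mm⁴ = 3.543×10^-7 m⁴
Effective length L_e = K·L = 2 × 4.44 = 8.880 m
P_cr = π²EI / L_e² = π² × 70.6×10⁹ × 3.543×10^-7 / 8.880² = 3.131×10^3 N

P_cr ≈ 3.13 kN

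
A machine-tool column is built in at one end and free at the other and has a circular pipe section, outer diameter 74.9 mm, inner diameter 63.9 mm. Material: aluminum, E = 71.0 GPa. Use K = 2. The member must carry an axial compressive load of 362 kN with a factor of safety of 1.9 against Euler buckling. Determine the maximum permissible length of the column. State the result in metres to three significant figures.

L_max ≈ 0.430 m

d_o = 74.9 mm, d_i = 63.9 mm
I = π(d_o⁴ − d_i⁴)/64 = π(74.9⁴ − 63.90⁴)/64 = 7.265×10^5 mm⁴
I = 7.265×10^-7 m⁴
Required critical load P_cr = n·P = 1.9 × 362 = 687.8 kN = 6.878×10^5 N
From P_cr = π²EI/(K·L)²:  L = (1/K)·√(π²EI/P_cr) = (1/2)·√(π²×7.10×10^10×7.265×10^-7/6.878×10^5)
L = 0.430 m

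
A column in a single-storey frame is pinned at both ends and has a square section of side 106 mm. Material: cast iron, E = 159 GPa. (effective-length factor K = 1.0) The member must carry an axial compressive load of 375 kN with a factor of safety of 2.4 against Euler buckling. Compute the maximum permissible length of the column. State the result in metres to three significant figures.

L_max ≈ 4.28 m

I = a⁴/12 = 106⁴/12 = 1.052×10^7 mm⁴
I = 1.052×10^-5 m⁴
Required critical load P_cr = n·P = 2.4 × 375 = 900.0 kN = 9.000×10^5 N
From P_cr = π²EI/(K·L)²:  L = (1/K)·√(π²EI/P_cr) = (1/1)·√(π²×1.59×10^11×1.052×10^-5/9.000×10^5)
L = 4.28 m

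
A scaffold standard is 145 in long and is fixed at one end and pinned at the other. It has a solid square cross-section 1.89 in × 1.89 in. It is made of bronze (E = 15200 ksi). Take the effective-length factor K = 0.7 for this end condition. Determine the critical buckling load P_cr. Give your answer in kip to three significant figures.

I = a⁴/12 = 1.89⁴/12 = 1.063 in⁴
Effective length L_e = K·L = 0.7 × 145 = 101.5 in
P_cr = π²EI / L_e² = π² × 15200×10³ × 1.063 / 101.5² = 1.548×10^4 lb

P_cr ≈ 15.5 kip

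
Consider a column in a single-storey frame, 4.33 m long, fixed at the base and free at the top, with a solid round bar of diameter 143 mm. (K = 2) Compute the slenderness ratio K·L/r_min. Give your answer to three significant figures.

For a solid circle r = d/4 = 143/4 = 35.75 mm
L_e = K·L = 2 × 4.33 m = 8.660 m = 8660.0 mm
λ = L_e / r_min = 8660.0 / 35.75 = 242

λ ≈ 242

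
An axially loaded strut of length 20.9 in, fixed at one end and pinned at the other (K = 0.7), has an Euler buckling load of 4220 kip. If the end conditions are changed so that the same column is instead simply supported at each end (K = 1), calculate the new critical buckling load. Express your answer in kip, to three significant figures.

P_cr ∝ 1/K², so P_cr,new = P_cr,old × (K_old/K_new)² = 4220 × (0.7/1)²
= 4220 × 0.4900 = 2070 kip

P_cr ≈ 2070 kip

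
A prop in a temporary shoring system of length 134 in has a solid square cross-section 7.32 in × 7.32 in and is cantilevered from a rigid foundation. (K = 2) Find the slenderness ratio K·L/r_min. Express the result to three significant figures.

I = a⁴/12 = 7.32⁴/12 = 239.3 in⁴
A = 53.58 in²;  r_min = √(I/A) = √(239.3/53.58) = 2.113 in
L_e = K·L = 2 × 134 = 268.0 in
λ = L_e / r_min = 268.00 / 2.113 = 127

λ ≈ 127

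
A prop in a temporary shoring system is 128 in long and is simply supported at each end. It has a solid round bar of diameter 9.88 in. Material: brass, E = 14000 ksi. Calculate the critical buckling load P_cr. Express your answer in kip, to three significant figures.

P_cr ≈ 3940 kip

I = πd⁴/64 = π×9.88⁴/64 = 467.7 in⁴
Effective length L_e = K·L = 1 × 128 = 128.0 in
P_cr = π²EI / L_e² = π² × 14000×10³ × 467.7 / 128.0² = 3.945×10^6 lb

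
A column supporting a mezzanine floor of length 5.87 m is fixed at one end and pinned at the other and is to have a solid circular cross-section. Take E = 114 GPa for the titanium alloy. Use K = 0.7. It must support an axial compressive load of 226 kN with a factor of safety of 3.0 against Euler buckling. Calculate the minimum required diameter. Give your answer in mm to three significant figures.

d ≈ 120 mm

Required P_cr = n·P = 3.0 × 226 = 678.0 kN
L_e = K·L = 0.7 × 5.87 = 4.109 m
Required I = P_cr·L_e²/(π²E) = 6.780×10^5 × 4.109² / (π² × 1.14×10^11) = 1.017×10^-5 m⁴
I_req = 1.017×10^7 mm⁴
Solid circle: I = πd⁴/64  ⇒  d = (64I/π)^(1/4) = (64×1.017×10^7/π)^(1/4) = 120 mm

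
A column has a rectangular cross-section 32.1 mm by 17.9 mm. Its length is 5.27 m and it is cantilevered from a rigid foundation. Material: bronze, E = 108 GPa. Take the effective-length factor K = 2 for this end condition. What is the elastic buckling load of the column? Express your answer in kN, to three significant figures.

Buckling occurs about the weak axis: I_min = h·b³/12 with b = 17.9 mm (the shorter side).
I_min = 32.1×17.9³/12 = 1.534×10^4 mm⁴
I = 1.534×10^4 mm⁴ = 1.534×10^-8 m⁴
Effective length L_e = K·L = 2 × 5.27 = 10.54 m
P_cr = π²EI / L_e² = π² × 108×10⁹ × 1.534×10^-8 / 10.54² = 147.2 N

P_cr ≈ 0.147 kN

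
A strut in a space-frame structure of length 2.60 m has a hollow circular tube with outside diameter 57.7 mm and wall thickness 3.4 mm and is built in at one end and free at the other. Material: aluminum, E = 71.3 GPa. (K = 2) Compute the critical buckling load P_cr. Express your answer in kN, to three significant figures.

Inner diameter d_i = 57.7 − 2×3.4 = 50.90 mm
I = π(d_o⁴ − d_i⁴)/64 = π(57.7⁴ − 50.90⁴)/64 = 2.146×10^5 mm⁴
I = 2.146×10^5 mm⁴ = 2.146×10^-7 m⁴
Effective length L_e = K·L = 2 × 2.60 = 5.200 m
P_cr = π²EI / L_e² = π² × 71.3×10⁹ × 2.146×10^-7 / 5.200² = 5.585×10^3 N

P_cr ≈ 5.58 kN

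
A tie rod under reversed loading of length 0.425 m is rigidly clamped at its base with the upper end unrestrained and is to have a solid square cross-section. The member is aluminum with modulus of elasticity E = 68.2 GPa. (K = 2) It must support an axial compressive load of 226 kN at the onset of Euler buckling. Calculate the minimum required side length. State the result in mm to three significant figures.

a ≈ 41.3 mm

L_e = K·L = 2 × 0.425 = 0.8500 m
Required I = P_cr·L_e²/(π²E) = 2.260×10^5 × 0.8500² / (π² × 6.82×10^10) = 2.426×10^-7 m⁴
I_req = 2.426×10^5 mm⁴
Solid square: I = a⁴/12  ⇒  a = (12I)^(1/4) = (12×2.426×10^5)^(1/4) = 41.3 mm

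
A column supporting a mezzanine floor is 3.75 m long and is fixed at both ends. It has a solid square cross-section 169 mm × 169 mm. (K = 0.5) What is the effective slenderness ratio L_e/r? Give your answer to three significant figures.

I = a⁴/12 = 169⁴/12 = 6.798×10^7 mm⁴
A = 2.856×10^4 mm²;  r_min = √(I/A) = √(6.798×10^7/2.856×10^4) = 48.79 mm
L_e = K·L = 0.5 × 3.75 m = 1.875 m = 1875.0 mm
λ = L_e / r_min = 1875.0 / 48.79 = 38.4

λ ≈ 38.4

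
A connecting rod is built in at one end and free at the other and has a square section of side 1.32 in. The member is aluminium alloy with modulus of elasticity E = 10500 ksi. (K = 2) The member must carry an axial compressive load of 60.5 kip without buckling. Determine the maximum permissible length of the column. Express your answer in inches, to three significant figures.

I = a⁴/12 = 1.32⁴/12 = 0.2530 in⁴
At the buckling limit P_cr = P = 6.050×10^4 lb
From P_cr = π²EI/(K·L)²:  L = (1/K)·√(π²EI/P_cr) = (1/2)·√(π²×1.05×10^7×0.2530/6.050×10^4)
L = 10.4 in

L_max ≈ 10.4 in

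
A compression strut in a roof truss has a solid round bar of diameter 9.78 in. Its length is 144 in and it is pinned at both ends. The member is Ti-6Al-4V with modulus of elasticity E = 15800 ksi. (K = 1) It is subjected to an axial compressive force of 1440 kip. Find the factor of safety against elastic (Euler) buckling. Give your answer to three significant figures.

I = πd⁴/64 = π×9.78⁴/64 = 449.1 in⁴
Effective length L_e = K·L = 1 × 144 = 144.0 in
P_cr = π²EI / L_e² = π² × 15800×10³ × 449.1 / 144.0² = 3.377×10^6 lb
Factor of safety n = P_cr / P = 3377.2 / 1440 = 2.35

n ≈ 2.35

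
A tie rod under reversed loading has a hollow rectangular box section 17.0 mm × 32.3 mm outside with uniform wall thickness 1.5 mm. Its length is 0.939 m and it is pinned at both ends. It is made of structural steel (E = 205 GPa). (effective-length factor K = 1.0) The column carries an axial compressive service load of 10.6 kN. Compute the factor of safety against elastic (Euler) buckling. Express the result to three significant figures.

Inner dimensions: h_i = 32.3 − 2×1.5 = 29.30 mm, b_i = 17.0 − 2×1.5 = 14.00 mm
Weak-axis I_min = (h_o·b_o³ − h_i·b_i³)/12 with b_o = 17.0, b_i = 14.00 mm (shorter outer/inner sides).
I_min = (32.3×17.0³ − 29.30×14.00³)/12 = 6.524×10^3 mm⁴
I = 6.524×10^3 mm⁴ = 6.524×10^-9 m⁴
Effective length L_e = K·L = 1 × 0.939 = 0.9390 m
P_cr = π²EI / L_e² = π² × 205×10⁹ × 6.524×10^-9 / 0.9390² = 1.497×10^4 N
Factor of safety n = P_cr / P = 14.971 / 10.6 = 1.41

n ≈ 1.41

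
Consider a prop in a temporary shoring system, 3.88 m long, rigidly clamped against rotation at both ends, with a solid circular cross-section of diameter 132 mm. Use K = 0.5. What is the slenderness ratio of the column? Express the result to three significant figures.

λ ≈ 58.8

For a solid circle r = d/4 = 132/4 = 33.00 mm
L_e = K·L = 0.5 × 3.88 m = 1.940 m = 1940.0 mm
λ = L_e / r_min = 1940.0 / 33.00 = 58.8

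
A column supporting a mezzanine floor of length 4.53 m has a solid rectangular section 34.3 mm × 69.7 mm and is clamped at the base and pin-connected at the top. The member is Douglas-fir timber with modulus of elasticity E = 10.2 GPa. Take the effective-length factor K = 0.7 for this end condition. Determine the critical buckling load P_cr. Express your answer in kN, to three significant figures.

P_cr ≈ 2.35 kN

Buckling occurs about the weak axis: I_min = h·b³/12 with b = 34.3 mm (the shorter side).
I_min = 69.7×34.3³/12 = 2.344×10^5 mm⁴
I = 2.344×10^5 mm⁴ = 2.344×10^-7 m⁴
Effective length L_e = K·L = 0.7 × 4.53 = 3.171 m
P_cr = π²EI / L_e² = π² × 10.2×10⁹ × 2.344×10^-7 / 3.171² = 2.347×10^3 N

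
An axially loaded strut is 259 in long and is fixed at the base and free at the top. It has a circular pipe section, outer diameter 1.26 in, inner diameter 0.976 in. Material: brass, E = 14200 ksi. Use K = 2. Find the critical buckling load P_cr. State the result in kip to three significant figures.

d_o = 1.26 in, d_i = 0.976 in
I = π(d_o⁴ − d_i⁴)/64 = π(1.26⁴ − 0.9760⁴)/64 = 7.918×10^-2 in⁴
Effective length L_e = K·L = 2 × 259 = 518.0 in
P_cr = π²EI / L_e² = π² × 14200×10³ × 7.918×10^-2 / 518.0² = 41.36 lb

P_cr ≈ 0.0414 kip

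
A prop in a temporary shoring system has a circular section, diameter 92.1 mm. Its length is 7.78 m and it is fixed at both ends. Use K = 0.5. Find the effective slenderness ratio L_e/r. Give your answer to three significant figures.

λ ≈ 169

I = πd⁴/64 = π×92.1⁴/64 = 3.532×10^6 mm⁴
A = 6.662×10^3 mm²;  r_min = √(I/A) = √(3.532×10^6/6.662×10^3) = 23.02 mm
L_e = K·L = 0.5 × 7.78 m = 3.890 m = 3890.0 mm
λ = L_e / r_min = 3890.0 / 23.02 = 169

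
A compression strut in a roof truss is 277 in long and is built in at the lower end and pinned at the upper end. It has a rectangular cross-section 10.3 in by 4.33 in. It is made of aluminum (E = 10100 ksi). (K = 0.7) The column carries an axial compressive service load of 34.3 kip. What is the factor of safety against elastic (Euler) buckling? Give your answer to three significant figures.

n ≈ 5.39

Buckling occurs about the weak axis: I_min = h·b³/12 with b = 4.33 in (the shorter side).
I_min = 10.3×4.33³/12 = 69.68 in⁴
Effective length L_e = K·L = 0.7 × 277 = 193.9 in
P_cr = π²EI / L_e² = π² × 10100×10³ × 69.68 / 193.9² = 1.848×10^5 lb
Factor of safety n = P_cr / P = 184.75 / 34.3 = 5.39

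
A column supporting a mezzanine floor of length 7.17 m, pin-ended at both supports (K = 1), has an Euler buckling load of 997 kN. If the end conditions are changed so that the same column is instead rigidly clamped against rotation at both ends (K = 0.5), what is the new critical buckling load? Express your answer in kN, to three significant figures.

P_cr ≈ 3990 kN

P_cr ∝ 1/K², so P_cr,new = P_cr,old × (K_old/K_new)² = 997 × (1/0.5)²
= 997 × 4.000 = 3990 kN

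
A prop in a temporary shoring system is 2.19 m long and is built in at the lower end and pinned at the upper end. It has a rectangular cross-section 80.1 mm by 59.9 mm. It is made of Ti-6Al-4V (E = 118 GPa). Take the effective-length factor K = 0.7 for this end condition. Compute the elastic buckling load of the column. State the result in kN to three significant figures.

P_cr ≈ 711 kN

Buckling occurs about the weak axis: I_min = h·b³/12 with b = 59.9 mm (the shorter side).
I_min = 80.1×59.9³/12 = 1.435×10^6 mm⁴
I = 1.435×10^6 mm⁴ = 1.435×10^-6 m⁴
Effective length L_e = K·L = 0.7 × 2.19 = 1.533 m
P_cr = π²EI / L_e² = π² × 118×10⁹ × 1.435×10^-6 / 1.533² = 7.109×10^5 N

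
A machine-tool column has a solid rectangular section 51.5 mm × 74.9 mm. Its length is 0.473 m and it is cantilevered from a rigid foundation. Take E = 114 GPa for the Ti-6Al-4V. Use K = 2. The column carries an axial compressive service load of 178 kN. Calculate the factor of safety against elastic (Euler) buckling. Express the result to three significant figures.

Buckling occurs about the weak axis: I_min = h·b³/12 with b = 51.5 mm (the shorter side).
I_min = 74.9×51.5³/12 = 8.526×10^5 mm⁴
I = 8.526×10^5 mm⁴ = 8.526×10^-7 m⁴
Effective length L_e = K·L = 2 × 0.473 = 0.9460 m
P_cr = π²EI / L_e² = π² × 114×10⁹ × 8.526×10^-7 / 0.9460² = 1.072×10^6 N
Factor of safety n = P_cr / P = 1071.9 / 178 = 6.02

n ≈ 6.02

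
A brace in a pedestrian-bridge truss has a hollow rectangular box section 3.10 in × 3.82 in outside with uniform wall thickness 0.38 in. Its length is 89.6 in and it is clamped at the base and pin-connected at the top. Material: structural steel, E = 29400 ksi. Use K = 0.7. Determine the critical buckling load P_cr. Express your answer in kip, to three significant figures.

Inner dimensions: h_i = 3.82 − 2×0.38 = 3.060 in, b_i = 3.10 − 2×0.38 = 2.340 in
Weak-axis I_min = (h_o·b_o³ − h_i·b_i³)/12 with b_o = 3.10, b_i = 2.340 in (shorter outer/inner sides).
I_min = (3.82×3.10³ − 3.060×2.340³)/12 = 6.216 in⁴
Effective length L_e = K·L = 0.7 × 89.6 = 62.72 in
P_cr = π²EI / L_e² = π² × 29400×10³ × 6.216 / 62.72² = 4.585×10^5 lb

P_cr ≈ 459 kip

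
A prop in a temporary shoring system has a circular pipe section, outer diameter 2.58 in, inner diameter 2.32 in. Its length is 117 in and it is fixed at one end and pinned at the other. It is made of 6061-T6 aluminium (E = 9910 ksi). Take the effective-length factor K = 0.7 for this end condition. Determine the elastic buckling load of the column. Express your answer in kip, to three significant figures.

P_cr ≈ 11.0 kip

d_o = 2.58 in, d_i = 2.32 in
I = π(d_o⁴ − d_i⁴)/64 = π(2.58⁴ − 2.320⁴)/64 = 0.7529 in⁴
Effective length L_e = K·L = 0.7 × 117 = 81.90 in
P_cr = π²EI / L_e² = π² × 9910×10³ × 0.7529 / 81.90² = 1.098×10^4 lb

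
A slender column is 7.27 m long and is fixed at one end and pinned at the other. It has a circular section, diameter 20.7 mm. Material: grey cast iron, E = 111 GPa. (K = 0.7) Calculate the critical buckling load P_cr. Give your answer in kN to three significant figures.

P_cr ≈ 0.381 kN

I = πd⁴/64 = π×20.7⁴/64 = 9.013×10^3 mm⁴
I = 9.013×10^3 mm⁴ = 9.013×10^-9 m⁴
Effective length L_e = K·L = 0.7 × 7.27 = 5.089 m
P_cr = π²EI / L_e² = π² × 111×10⁹ × 9.013×10^-9 / 5.089² = 381.2 N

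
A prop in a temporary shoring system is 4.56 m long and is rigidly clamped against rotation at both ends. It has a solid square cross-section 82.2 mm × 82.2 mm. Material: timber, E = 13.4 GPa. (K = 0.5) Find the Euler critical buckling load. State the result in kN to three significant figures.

P_cr ≈ 96.8 kN

I = a⁴/12 = 82.2⁴/12 = 3.805×10^6 mm⁴
I = 3.805×10^6 mm⁴ = 3.805×10^-6 m⁴
Effective length L_e = K·L = 0.5 × 4.56 = 2.280 m
P_cr = π²EI / L_e² = π² × 13.4×10⁹ × 3.805×10^-6 / 2.280² = 9.679×10^4 N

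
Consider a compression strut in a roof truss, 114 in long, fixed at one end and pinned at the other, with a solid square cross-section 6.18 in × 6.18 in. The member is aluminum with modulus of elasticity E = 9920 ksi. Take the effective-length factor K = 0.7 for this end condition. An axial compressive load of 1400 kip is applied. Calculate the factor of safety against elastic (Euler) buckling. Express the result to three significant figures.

I = a⁴/12 = 6.18⁴/12 = 121.6 in⁴
Effective length L_e = K·L = 0.7 × 114 = 79.80 in
P_cr = π²EI / L_e² = π² × 9920×10³ × 121.6 / 79.80² = 1.869×10^6 lb
Factor of safety n = P_cr / P = 1868.9 / 1400 = 1.33

n ≈ 1.33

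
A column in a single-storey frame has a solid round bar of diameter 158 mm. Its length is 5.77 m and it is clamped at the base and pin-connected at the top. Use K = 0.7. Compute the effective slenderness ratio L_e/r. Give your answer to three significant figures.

For a solid circle r = d/4 = 158/4 = 39.50 mm
L_e = K·L = 0.7 × 5.77 m = 4.039 m = 4039.0 mm
λ = L_e / r_min = 4039.0 / 39.50 = 102

λ ≈ 102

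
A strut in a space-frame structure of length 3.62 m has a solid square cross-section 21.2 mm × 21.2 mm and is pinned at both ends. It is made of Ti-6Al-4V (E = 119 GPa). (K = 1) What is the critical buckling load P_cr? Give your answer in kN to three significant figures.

P_cr ≈ 1.51 kN

I = a⁴/12 = 21.2⁴/12 = 1.683×10^4 mm⁴
I = 1.683×10^4 mm⁴ = 1.683×10^-8 m⁴
Effective length L_e = K·L = 1 × 3.62 = 3.620 m
P_cr = π²EI / L_e² = π² × 119×10⁹ × 1.683×10^-8 / 3.620² = 1.509×10^3 N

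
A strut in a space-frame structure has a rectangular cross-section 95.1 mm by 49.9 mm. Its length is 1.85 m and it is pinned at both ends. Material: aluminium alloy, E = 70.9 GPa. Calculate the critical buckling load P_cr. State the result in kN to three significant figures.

P_cr ≈ 201 kN

Buckling occurs about the weak axis: I_min = h·b³/12 with b = 49.9 mm (the shorter side).
I_min = 95.1×49.9³/12 = 9.847×10^5 mm⁴
I = 9.847×10^5 mm⁴ = 9.847×10^-7 m⁴
Effective length L_e = K·L = 1 × 1.85 = 1.850 m
P_cr = π²EI / L_e² = π² × 70.9×10⁹ × 9.847×10^-7 / 1.850² = 2.013×10^5 N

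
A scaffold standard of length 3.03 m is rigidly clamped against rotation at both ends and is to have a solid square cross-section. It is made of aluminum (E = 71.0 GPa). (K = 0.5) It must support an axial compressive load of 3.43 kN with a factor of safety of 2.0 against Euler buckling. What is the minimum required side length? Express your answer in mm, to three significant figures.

Required P_cr = n·P = 2.0 × 3.43 = 6.860 kN
L_e = K·L = 0.5 × 3.03 = 1.515 m
Required I = P_cr·L_e²/(π²E) = 6.860×10^3 × 1.515² / (π² × 7.10×10^10) = 2.247×10^-8 m⁴
I_req = 2.247×10^4 mm⁴
Solid square: I = a⁴/12  ⇒  a = (12I)^(1/4) = (12×2.247×10^4)^(1/4) = 22.8 mm

a ≈ 22.8 mm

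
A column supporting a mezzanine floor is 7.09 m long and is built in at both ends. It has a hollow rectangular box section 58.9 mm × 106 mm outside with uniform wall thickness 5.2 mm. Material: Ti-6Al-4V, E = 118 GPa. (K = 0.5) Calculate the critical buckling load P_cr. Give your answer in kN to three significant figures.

Inner dimensions: h_i = 106 − 2×5.2 = 95.60 mm, b_i = 58.9 − 2×5.2 = 48.50 mm
Weak-axis I_min = (h_o·b_o³ − h_i·b_i³)/12 with b_o = 58.9, b_i = 48.50 mm (shorter outer/inner sides).
I_min = (106×58.9³ − 95.60×48.50³)/12 = 8.961×10^5 mm⁴
I = 8.961×10^5 mm⁴ = 8.961×10^-7 m⁴
Effective length L_e = K·L = 0.5 × 7.09 = 3.545 m
P_cr = π²EI / L_e² = π² × 118×10⁹ × 8.961×10^-7 / 3.545² = 8.304×10^4 N

P_cr ≈ 83.0 kN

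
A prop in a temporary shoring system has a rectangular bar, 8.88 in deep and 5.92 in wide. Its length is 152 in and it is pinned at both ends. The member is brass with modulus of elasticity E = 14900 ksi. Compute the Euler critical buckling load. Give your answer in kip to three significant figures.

Buckling occurs about the weak axis: I_min = h·b³/12 with b = 5.92 in (the shorter side).
I_min = 8.88×5.92³/12 = 153.5 in⁴
Effective length L_e = K·L = 1 × 152 = 152.0 in
P_cr = π²EI / L_e² = π² × 14900×10³ × 153.5 / 152.0² = 9.772×10^5 lb

P_cr ≈ 977 kip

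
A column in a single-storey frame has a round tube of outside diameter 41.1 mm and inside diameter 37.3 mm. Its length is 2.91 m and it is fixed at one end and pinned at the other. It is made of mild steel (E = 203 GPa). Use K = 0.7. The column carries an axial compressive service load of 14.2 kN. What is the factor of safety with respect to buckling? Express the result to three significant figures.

d_o = 41.1 mm, d_i = 37.3 mm
I = π(d_o⁴ − d_i⁴)/64 = π(41.1⁴ − 37.30⁴)/64 = 4.505×10^4 mm⁴
I = 4.505×10^4 mm⁴ = 4.505×10^-8 m⁴
Effective length L_e = K·L = 0.7 × 2.91 = 2.037 m
P_cr = π²EI / L_e² = π² × 203×10⁹ × 4.505×10^-8 / 2.037² = 2.175×10^4 N
Factor of safety n = P_cr / P = 21.752 / 14.2 = 1.53

n ≈ 1.53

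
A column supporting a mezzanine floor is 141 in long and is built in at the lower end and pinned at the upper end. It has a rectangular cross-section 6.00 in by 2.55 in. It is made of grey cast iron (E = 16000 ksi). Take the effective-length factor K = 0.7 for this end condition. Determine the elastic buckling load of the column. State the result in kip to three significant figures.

P_cr ≈ 134 kip

Buckling occurs about the weak axis: I_min = h·b³/12 with b = 2.55 in (the shorter side).
I_min = 6.00×2.55³/12 = 8.291 in⁴
Effective length L_e = K·L = 0.7 × 141 = 98.70 in
P_cr = π²EI / L_e² = π² × 16000×10³ × 8.291 / 98.70² = 1.344×10^5 lb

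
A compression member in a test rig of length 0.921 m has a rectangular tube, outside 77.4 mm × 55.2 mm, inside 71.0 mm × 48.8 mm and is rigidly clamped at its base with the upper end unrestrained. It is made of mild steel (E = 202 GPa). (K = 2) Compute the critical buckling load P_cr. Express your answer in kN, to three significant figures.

P_cr ≈ 233 kN

Weak-axis I_min = (h_o·b_o³ − h_i·b_i³)/12 with b_o = 55.2, b_i = 48.80 mm (shorter outer/inner sides).
I_min = (77.4×55.2³ − 71.00×48.80³)/12 = 3.973×10^5 mm⁴
I = 3.973×10^5 mm⁴ = 3.973×10^-7 m⁴
Effective length L_e = K·L = 2 × 0.921 = 1.842 m
P_cr = π²EI / L_e² = π² × 202×10⁹ × 3.973×10^-7 / 1.842² = 2.334×10^5 N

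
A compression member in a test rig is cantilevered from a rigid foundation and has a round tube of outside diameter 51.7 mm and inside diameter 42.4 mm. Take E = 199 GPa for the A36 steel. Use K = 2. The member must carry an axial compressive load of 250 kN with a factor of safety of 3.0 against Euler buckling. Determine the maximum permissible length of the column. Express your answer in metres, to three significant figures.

d_o = 51.7 mm, d_i = 42.4 mm
I = π(d_o⁴ − d_i⁴)/64 = π(51.7⁴ − 42.40⁴)/64 = 1.920×10^5 mm⁴
I = 1.920×10^-7 m⁴
Required critical load P_cr = n·P = 3.0 × 250 = 750.0 kN = 7.500×10^5 N
From P_cr = π²EI/(K·L)²:  L = (1/K)·√(π²EI/P_cr) = (1/2)·√(π²×1.99×10^11×1.920×10^-7/7.500×10^5)
L = 0.355 m

L_max ≈ 0.355 m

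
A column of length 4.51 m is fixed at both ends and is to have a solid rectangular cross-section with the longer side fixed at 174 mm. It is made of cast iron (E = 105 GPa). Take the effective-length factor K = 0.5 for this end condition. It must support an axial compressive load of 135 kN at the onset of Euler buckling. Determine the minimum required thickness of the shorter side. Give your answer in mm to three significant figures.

b ≈ 35.7 mm

L_e = K·L = 0.5 × 4.51 = 2.255 m
Required I = P_cr·L_e²/(π²E) = 1.350×10^5 × 2.255² / (π² × 1.05×10^11) = 6.624×10^-7 m⁴
I_req = 6.624×10^5 mm⁴
Rectangle, weak axis: I_min = h·b³/12 with h = 174 mm fixed  ⇒  b = (12I/h)^(1/3) = 35.7 mm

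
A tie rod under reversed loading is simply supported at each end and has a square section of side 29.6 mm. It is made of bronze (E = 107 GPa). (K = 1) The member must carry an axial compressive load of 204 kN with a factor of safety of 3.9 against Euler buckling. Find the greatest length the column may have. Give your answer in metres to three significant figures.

L_max ≈ 0.291 m

I = a⁴/12 = 29.6⁴/12 = 6.397×10^4 mm⁴
I = 6.397×10^-8 m⁴
Required critical load P_cr = n·P = 3.9 × 204 = 795.6 kN = 7.956×10^5 N
From P_cr = π²EI/(K·L)²:  L = (1/K)·√(π²EI/P_cr) = (1/1)·√(π²×1.07×10^11×6.397×10^-8/7.956×10^5)
L = 0.291 m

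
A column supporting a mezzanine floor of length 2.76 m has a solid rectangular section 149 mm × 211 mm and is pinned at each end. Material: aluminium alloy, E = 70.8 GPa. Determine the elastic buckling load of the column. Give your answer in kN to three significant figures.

P_cr ≈ 5340 kN

Buckling occurs about the weak axis: I_min = h·b³/12 with b = 149 mm (the shorter side).
I_min = 211×149³/12 = 5.816×10^7 mm⁴
I = 5.816×10^7 mm⁴ = 5.816×10^-5 m⁴
Effective length L_e = K·L = 1 × 2.76 = 2.760 m
P_cr = π²EI / L_e² = π² × 70.8×10⁹ × 5.816×10^-5 / 2.760² = 5.335×10^6 N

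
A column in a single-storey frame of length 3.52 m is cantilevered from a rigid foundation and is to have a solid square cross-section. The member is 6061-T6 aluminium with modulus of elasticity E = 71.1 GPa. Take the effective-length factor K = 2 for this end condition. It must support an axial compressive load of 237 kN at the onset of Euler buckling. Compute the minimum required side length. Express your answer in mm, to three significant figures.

L_e = K·L = 2 × 3.52 = 7.040 m
Required I = P_cr·L_e²/(π²E) = 2.370×10^5 × 7.040² / (π² × 7.11×10^10) = 1.674×10^-5 m⁴
I_req = 1.674×10^7 mm⁴
Solid square: I = a⁴/12  ⇒  a = (12I)^(1/4) = (12×1.674×10^7)^(1/4) = 119 mm

a ≈ 119 mm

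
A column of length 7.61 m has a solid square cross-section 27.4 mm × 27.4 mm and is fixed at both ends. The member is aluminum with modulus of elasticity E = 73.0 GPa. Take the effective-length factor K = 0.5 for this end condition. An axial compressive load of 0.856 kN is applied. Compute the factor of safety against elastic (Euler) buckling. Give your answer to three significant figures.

n ≈ 2.73

I = a⁴/12 = 27.4⁴/12 = 4.697×10^4 mm⁴
I = 4.697×10^4 mm⁴ = 4.697×10^-8 m⁴
Effective length L_e = K·L = 0.5 × 7.61 = 3.805 m
P_cr = π²EI / L_e² = π² × 73.0×10⁹ × 4.697×10^-8 / 3.805² = 2.337×10^3 N
Factor of safety n = P_cr / P = 2.3374 / 0.856 = 2.73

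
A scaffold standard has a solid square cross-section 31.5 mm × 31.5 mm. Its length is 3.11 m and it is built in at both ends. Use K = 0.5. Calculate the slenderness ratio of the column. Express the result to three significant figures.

I = a⁴/12 = 31.5⁴/12 = 8.205×10^4 mm⁴
A = 992.2 mm²;  r_min = √(I/A) = √(8.205×10^4/992.2) = 9.093 mm
L_e = K·L = 0.5 × 3.11 m = 1.555 m = 1555.0 mm
λ = L_e / r_min = 1555.0 / 9.093 = 171

λ ≈ 171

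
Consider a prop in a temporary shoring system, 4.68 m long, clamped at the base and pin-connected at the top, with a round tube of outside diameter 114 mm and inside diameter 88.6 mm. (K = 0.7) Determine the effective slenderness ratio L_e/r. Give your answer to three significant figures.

λ ≈ 90.8

d_o = 114 mm, d_i = 88.6 mm
I = π(d_o⁴ − d_i⁴)/64 = π(114⁴ − 88.60⁴)/64 = 5.266×10^6 mm⁴
A = 4.042×10^3 mm²;  r_min = √(I/A) = √(5.266×10^6/4.042×10^3) = 36.10 mm
L_e = K·L = 0.7 × 4.68 m = 3.276 m = 3276.0 mm
λ = L_e / r_min = 3276.0 / 36.10 = 90.8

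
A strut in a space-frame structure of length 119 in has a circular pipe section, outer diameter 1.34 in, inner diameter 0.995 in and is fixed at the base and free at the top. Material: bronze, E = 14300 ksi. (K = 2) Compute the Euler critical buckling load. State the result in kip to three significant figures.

P_cr ≈ 0.274 kip

d_o = 1.34 in, d_i = 0.995 in
I = π(d_o⁴ − d_i⁴)/64 = π(1.34⁴ − 0.9950⁴)/64 = 0.1102 in⁴
Effective length L_e = K·L = 2 × 119 = 238.0 in
P_cr = π²EI / L_e² = π² × 14300×10³ × 0.1102 / 238.0² = 274.5 lb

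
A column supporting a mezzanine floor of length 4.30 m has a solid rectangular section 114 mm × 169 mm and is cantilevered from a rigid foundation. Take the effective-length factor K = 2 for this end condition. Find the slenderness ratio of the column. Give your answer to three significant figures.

λ ≈ 261

Buckling occurs about the weak axis: I_min = h·b³/12 with b = 114 mm (the shorter side).
I_min = 169×114³/12 = 2.087×10^7 mm⁴
A = 1.927×10^4 mm²;  r_min = √(I/A) = √(2.087×10^7/1.927×10^4) = 32.91 mm
L_e = K·L = 2 × 4.30 m = 8.600 m = 8600.0 mm
λ = L_e / r_min = 8600.0 / 32.91 = 261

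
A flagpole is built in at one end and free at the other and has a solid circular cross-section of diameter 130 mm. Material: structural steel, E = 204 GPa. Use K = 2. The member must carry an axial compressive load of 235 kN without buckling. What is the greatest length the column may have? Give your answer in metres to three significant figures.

I = πd⁴/64 = π×130⁴/64 = 1.402×10^7 mm⁴
I = 1.402×10^-5 m⁴
At the buckling limit P_cr = P = 2.350×10^5 N
From P_cr = π²EI/(K·L)²:  L = (1/K)·√(π²EI/P_cr) = (1/2)·√(π²×2.04×10^11×1.402×10^-5/2.350×10^5)
L = 5.48 m

L_max ≈ 5.48 m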